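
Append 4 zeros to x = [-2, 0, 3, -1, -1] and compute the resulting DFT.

Original 5-point DFT: [-1, -3.9271-3.3022i, -0.5729+3.2164i, -0.5729-3.2164i, -3.9271+3.3022i]
Zero-padded 9-point DFT provides frequency interpolation.

DFT_9([x, 0, ...]) = [-1, -0.0394-1.7464i, -5.0851-2.5349i, -4.0000+3.4641i, 0.6245+1.8096i, 0.6245-1.8096i, -4.0000-3.4641i, -5.0851+2.5349i, -0.0394+1.7464i]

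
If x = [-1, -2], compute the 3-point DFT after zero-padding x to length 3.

Original 2-point DFT: [-3, 1]
Zero-padded 3-point DFT provides frequency interpolation.

DFT_3([x, 0, ...]) = [-3, 1.7321i, -1.7321i]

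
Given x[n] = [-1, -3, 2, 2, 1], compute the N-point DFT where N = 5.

X[k] = Σ(n=0 to 4) x[n] · ω_5^(nk)
where ω_5 = e^(-2πi/5)

Computing each X[k]:
X[0] = 1
X[1] = -4.8541+3.8042i
X[2] = 1.8541+2.3511i
X[3] = 1.8541-2.3511i
X[4] = -4.8541-3.8042i

X = [1, -4.8541+3.8042i, 1.8541+2.3511i, 1.8541-2.3511i, -4.8541-3.8042i]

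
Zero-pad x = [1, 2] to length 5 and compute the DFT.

Original 2-point DFT: [3, -1]
Zero-padded 5-point DFT provides frequency interpolation.

DFT_5([x, 0, ...]) = [3, 1.6180-1.9021i, -0.6180-1.1756i, -0.6180+1.1756i, 1.6180+1.9021i]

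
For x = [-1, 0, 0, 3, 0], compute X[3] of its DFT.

X[3] = Σ(n=0 to 4) x[n] · ω_5^(3n) where ω_5 = e^(-2πi/5)
= (-1)·ω_5^0 + (0)·ω_5^3 + (0)·ω_5^6 + (3)·ω_5^9 + (0)·ω_5^12

X[3] = -0.0729+2.8532i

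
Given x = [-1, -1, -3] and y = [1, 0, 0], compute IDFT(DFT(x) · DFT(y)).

(x ⊛ y)[n] = Σ(m=0 to 2) x[m] · y[(n-m) mod 3]

Computing each output sample:
(x ⊛ y)[0] = -1
(x ⊛ y)[1] = -1
(x ⊛ y)[2] = -3

x ⊛ y = [-1, -1, -3]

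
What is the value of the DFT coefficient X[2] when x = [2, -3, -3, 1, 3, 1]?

X[2] = Σ(n=0 to 5) x[n] · ω_6^(2n) where ω_6 = e^(-2πi/6)
= (2)·ω_6^0 + (-3)·ω_6^2 + (-3)·ω_6^4 + (1)·ω_6^6 + (3)·ω_6^8 + (1)·ω_6^10

X[2] = 4.0000-1.7321i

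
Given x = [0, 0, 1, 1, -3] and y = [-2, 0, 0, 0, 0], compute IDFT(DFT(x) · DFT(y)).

(x ⊛ y)[n] = Σ(m=0 to 4) x[m] · y[(n-m) mod 5]

Computing each output sample:
(x ⊛ y)[0] = 0
(x ⊛ y)[1] = 0
(x ⊛ y)[2] = -2
(x ⊛ y)[3] = -2
(x ⊛ y)[4] = 6

x ⊛ y = [0, 0, -2, -2, 6]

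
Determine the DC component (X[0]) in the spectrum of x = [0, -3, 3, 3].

X[0] = Σ(n=0 to 3) x[n] · ω_4^0 = Σ x[n]
= (0) + (-3) + (3) + (3)

X[0] = 3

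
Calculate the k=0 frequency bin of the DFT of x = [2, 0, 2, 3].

X[0] = Σ(n=0 to 3) x[n] · ω_4^0 = Σ x[n]
= (2) + (0) + (2) + (3)

X[0] = 7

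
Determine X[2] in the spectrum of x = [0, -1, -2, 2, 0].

X[2] = Σ(n=0 to 4) x[n] · ω_5^(2n) where ω_5 = e^(-2πi/5)
= (0)·ω_5^0 + (-1)·ω_5^2 + (-2)·ω_5^4 + (2)·ω_5^6 + (0)·ω_5^8

X[2] = 0.8090-3.2164i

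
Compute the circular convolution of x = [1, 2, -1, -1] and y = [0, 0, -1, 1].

(x ⊛ y)[n] = Σ(m=0 to 3) x[m] · y[(n-m) mod 4]

Computing each output sample:
(x ⊛ y)[0] = 3
(x ⊛ y)[1] = 0
(x ⊛ y)[2] = -2
(x ⊛ y)[3] = -1

x ⊛ y = [3, 0, -2, -1]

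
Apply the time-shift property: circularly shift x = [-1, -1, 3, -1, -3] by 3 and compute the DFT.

Time shift by 3: X_shifted[k] = ω_5^(3k) · X[k]
Shifted x = [3, -1, -3, -1, -1]

DFT(x[n-3]) = [-3, 5.6180+1.1756i, 3.3820-1.9021i, 3.3820+1.9021i, 5.6180-1.1756i]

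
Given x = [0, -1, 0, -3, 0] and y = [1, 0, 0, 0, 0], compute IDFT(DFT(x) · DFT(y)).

(x ⊛ y)[n] = Σ(m=0 to 4) x[m] · y[(n-m) mod 5]

Computing each output sample:
(x ⊛ y)[0] = 0
(x ⊛ y)[1] = -1
(x ⊛ y)[2] = 0
(x ⊛ y)[3] = -3
(x ⊛ y)[4] = 0

x ⊛ y = [0, -1, 0, -3, 0]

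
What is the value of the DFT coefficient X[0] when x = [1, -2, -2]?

X[0] = Σ(n=0 to 2) x[n] · ω_3^0 = Σ x[n]
= (1) + (-2) + (-2)

X[0] = -3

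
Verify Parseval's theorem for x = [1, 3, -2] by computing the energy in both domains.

Time domain:
Σ|x[n]|² = |1|² + |3|² + |-2|² = 14.0000

Frequency domain:
(1/3)Σ|X[k]|² = (1/3)(|2|² + |0.5000-4.3301i|² + |0.5000+4.3301i|²) = (1/3)·42.0000 = 14.0000

Both sides agree, confirming Parseval's theorem.

Σ|x[n]|² = (1/N)Σ|X[k]|² = 14.0000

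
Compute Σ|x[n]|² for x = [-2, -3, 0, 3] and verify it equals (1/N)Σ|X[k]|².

Time domain:
Σ|x[n]|² = |-2|² + |-3|² + |0|² + |3|² = 22.0000

Frequency domain:
(1/4)Σ|X[k]|² = (1/4)(|-2|² + |-2+6i|² + |-2|² + |-2-6i|²) = (1/4)·88.0000 = 22.0000

Both sides agree, confirming Parseval's theorem.

Σ|x[n]|² = (1/N)Σ|X[k]|² = 22.0000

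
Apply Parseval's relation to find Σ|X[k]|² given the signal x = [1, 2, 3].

Parseval: Σ|x[n]|² = (1/N)Σ|X[k]|², so Σ|X[k]|² = N·Σ|x[n]|² = 3·14.0000

Σ|X[k]|² = N·Σ|x[n]|² = 3·14.0000 = 42.0000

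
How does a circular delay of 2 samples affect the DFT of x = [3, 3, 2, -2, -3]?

Time shift by 2: X_shifted[k] = ω_5^(2k) · X[k]
Shifted x = [-2, -3, 3, 3, 2]

DFT(x[n-2]) = [3, -7.1631+4.7553i, 0.6631+2.9389i, 0.6631-2.9389i, -7.1631-4.7553i]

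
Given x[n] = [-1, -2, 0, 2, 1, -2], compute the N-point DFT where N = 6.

X[k] = Σ(n=0 to 5) x[n] · ω_6^(nk)
where ω_6 = e^(-2πi/6)

Computing each X[k]:
X[0] = -2
X[1] = -5.5000+0.8660i
X[2] = 2.5000-0.8660i
X[3] = 2
X[4] = 2.5000+0.8660i
X[5] = -5.5000-0.8660i

X = [-2, -5.5000+0.8660i, 2.5000-0.8660i, 2, 2.5000+0.8660i, -5.5000-0.8660i]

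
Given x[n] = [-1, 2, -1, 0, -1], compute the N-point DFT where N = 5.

X[k] = Σ(n=0 to 4) x[n] · ω_5^(nk)
where ω_5 = e^(-2πi/5)

Computing each X[k]:
X[0] = -1
X[1] = 0.1180-2.2654i
X[2] = -2.1180-2.7144i
X[3] = -2.1180+2.7144i
X[4] = 0.1180+2.2654i

X = [-1, 0.1180-2.2654i, -2.1180-2.7144i, -2.1180+2.7144i, 0.1180+2.2654i]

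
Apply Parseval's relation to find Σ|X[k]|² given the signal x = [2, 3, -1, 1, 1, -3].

Parseval: Σ|x[n]|² = (1/N)Σ|X[k]|², so Σ|X[k]|² = N·Σ|x[n]|² = 6·25.0000

Σ|X[k]|² = N·Σ|x[n]|² = 6·25.0000 = 150.0000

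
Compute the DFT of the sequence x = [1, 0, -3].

X[k] = Σ(n=0 to 2) x[n] · ω_3^(nk)
where ω_3 = e^(-2πi/3)

Computing each X[k]:
X[0] = -2
X[1] = 2.5000-2.5981i
X[2] = 2.5000+2.5981i

X = [-2, 2.5000-2.5981i, 2.5000+2.5981i]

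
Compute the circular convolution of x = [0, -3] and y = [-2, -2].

(x ⊛ y)[n] = Σ(m=0 to 1) x[m] · y[(n-m) mod 2]

Computing each output sample:
(x ⊛ y)[0] = 6
(x ⊛ y)[1] = 6

x ⊛ y = [6, 6]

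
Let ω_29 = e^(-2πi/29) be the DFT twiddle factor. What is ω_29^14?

ω_29^14 = e^(-2πi·14/29)
= cos(-2π·14/29) + i·sin(-2π·14/29)
= cos(-28π/29) + i·sin(-28π/29)

ω_29^14 = cos(-28π/29) + i·sin(-28π/29) = -0.9941-0.1081i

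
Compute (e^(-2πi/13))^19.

Since ω_13^13 = 1, powers reduce modulo 13.
19 mod 13 = 6
So ω_13^19 = ω_13^6 = e^(-2πi·6/13)

ω_13^19 = ω_13^6 = -0.9709-0.2393i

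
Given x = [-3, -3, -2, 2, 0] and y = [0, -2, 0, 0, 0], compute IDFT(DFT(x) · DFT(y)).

(x ⊛ y)[n] = Σ(m=0 to 4) x[m] · y[(n-m) mod 5]

Computing each output sample:
(x ⊛ y)[0] = 0
(x ⊛ y)[1] = 6
(x ⊛ y)[2] = 6
(x ⊛ y)[3] = 4
(x ⊛ y)[4] = -4

x ⊛ y = [0, 6, 6, 4, -4]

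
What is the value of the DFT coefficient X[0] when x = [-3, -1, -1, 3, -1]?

X[0] = Σ(n=0 to 4) x[n] · ω_5^0 = Σ x[n]
= (-3) + (-1) + (-1) + (3) + (-1)

X[0] = -3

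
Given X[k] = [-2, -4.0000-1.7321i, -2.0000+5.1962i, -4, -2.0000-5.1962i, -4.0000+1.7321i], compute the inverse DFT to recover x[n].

x[n] = (1/6) Σ(k=0 to 5) X[k] · e^(2πikn/6)

Computing each x[n]:
x[0] = -3
x[1] = -1
x[2] = 2
x[3] = 1
x[4] = -2
x[5] = 1

x = [-3, -1, 2, 1, -2, 1]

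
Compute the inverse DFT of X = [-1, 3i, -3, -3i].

x[n] = (1/4) Σ(k=0 to 3) X[k] · e^(2πikn/4)

Computing each x[n]:
x[0] = -1
x[1] = -1
x[2] = -1
x[3] = 2

x = [-1, -1, -1, 2]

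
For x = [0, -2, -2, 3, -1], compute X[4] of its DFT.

X[4] = Σ(n=0 to 4) x[n] · ω_5^(4n) where ω_5 = e^(-2πi/5)
= (0)·ω_5^0 + (-2)·ω_5^4 + (-2)·ω_5^8 + (3)·ω_5^12 + (-1)·ω_5^16

X[4] = -1.7361-3.8900i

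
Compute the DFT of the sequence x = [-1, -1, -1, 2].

X[k] = Σ(n=0 to 3) x[n] · ω_4^(nk)
where ω_4 = e^(-2πi/4)

Computing each X[k]:
X[0] = -1
X[1] = 3i
X[2] = -3
X[3] = -3i

X = [-1, 3i, -3, -3i]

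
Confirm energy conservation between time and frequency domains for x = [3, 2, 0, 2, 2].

Time domain:
Σ|x[n]|² = |3|² + |2|² + |0|² + |2|² + |2|² = 21.0000

Frequency domain:
(1/5)Σ|X[k]|² = (1/5)(|9|² + |2.6180+1.1756i|² + |0.3820-1.9021i|² + |0.3820+1.9021i|² + |2.6180-1.1756i|²) = (1/5)·105.0000 = 21.0000

Both sides agree, confirming Parseval's theorem.

Σ|x[n]|² = (1/N)Σ|X[k]|² = 21.0000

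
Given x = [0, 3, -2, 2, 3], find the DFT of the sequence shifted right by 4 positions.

Time shift by 4: X_shifted[k] = ω_5^(4k) · X[k]
Shifted x = [3, -2, 2, 3, 0]

DFT(x[n-4]) = [6, -1.6631+2.4899i, 6.1631+0.2245i, 6.1631-0.2245i, -1.6631-2.4899i]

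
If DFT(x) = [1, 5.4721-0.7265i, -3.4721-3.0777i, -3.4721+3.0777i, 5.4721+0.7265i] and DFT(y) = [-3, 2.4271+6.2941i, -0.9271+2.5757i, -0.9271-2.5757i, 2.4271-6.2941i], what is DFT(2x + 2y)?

By linearity: DFT(2x + 2y) = 2·DFT(x) + 2·DFT(y)
= 2·[1, 5.4721-0.7265i, -3.4721-3.0777i, -3.4721+3.0777i, 5.4721+0.7265i] + 2·[-3, 2.4271+6.2941i, -0.9271+2.5757i, -0.9271-2.5757i, 2.4271-6.2941i]

Computing element-wise:
Z[0] = 2·(1) + 2·(-3) = -4
Z[1] = 2·(5.4721-0.7265i) + 2·(2.4271+6.2941i) = 15.7984+11.1352i
Z[2] = 2·(-3.4721-3.0777i) + 2·(-0.9271+2.5757i) = -8.7984-1.0040i
Z[3] = 2·(-3.4721+3.0777i) + 2·(-0.9271-2.5757i) = -8.7984+1.0040i
Z[4] = 2·(5.4721+0.7265i) + 2·(2.4271-6.2941i) = 15.7984-11.1352i

DFT(2x + 2y) = 2·X + 2·Y = [-4, 15.7984+11.1352i, -8.7984-1.0040i, -8.7984+1.0040i, 15.7984-11.1352i]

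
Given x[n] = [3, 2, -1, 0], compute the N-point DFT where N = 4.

X[k] = Σ(n=0 to 3) x[n] · ω_4^(nk)
where ω_4 = e^(-2πi/4)

Computing each X[k]:
X[0] = 4
X[1] = 4-2i
X[2] = 0
X[3] = 4+2i

X = [4, 4-2i, 0, 4+2i]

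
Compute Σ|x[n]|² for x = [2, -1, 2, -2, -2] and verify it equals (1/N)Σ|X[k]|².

Time domain:
Σ|x[n]|² = |2|² + |-1|² + |2|² + |-2|² + |-2|² = 17.0000

Frequency domain:
(1/5)Σ|X[k]|² = (1/5)(|-1|² + |1.0729-3.3022i|² + |4.4271+3.2164i|² + |4.4271-3.2164i|² + |1.0729+3.3022i|²) = (1/5)·85.0000 = 17.0000

Both sides agree, confirming Parseval's theorem.

Σ|x[n]|² = (1/N)Σ|X[k]|² = 17.0000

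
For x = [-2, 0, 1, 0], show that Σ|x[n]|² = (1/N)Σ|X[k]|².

Time domain:
Σ|x[n]|² = |-2|² + |0|² + |1|² + |0|² = 5.0000

Frequency domain:
(1/4)Σ|X[k]|² = (1/4)(|-1|² + |-3|² + |-1|² + |-3|²) = (1/4)·20.0000 = 5.0000

Both sides agree, confirming Parseval's theorem.

Σ|x[n]|² = (1/N)Σ|X[k]|² = 5.0000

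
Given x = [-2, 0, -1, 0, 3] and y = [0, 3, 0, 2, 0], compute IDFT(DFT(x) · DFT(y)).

(x ⊛ y)[n] = Σ(m=0 to 4) x[m] · y[(n-m) mod 5]

Computing each output sample:
(x ⊛ y)[0] = 7
(x ⊛ y)[1] = -6
(x ⊛ y)[2] = 6
(x ⊛ y)[3] = -7
(x ⊛ y)[4] = 0

x ⊛ y = [7, -6, 6, -7, 0]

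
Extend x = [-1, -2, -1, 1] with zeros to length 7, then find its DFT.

Original 4-point DFT: [-3, 3i, -1, -3i]
Zero-padded 7-point DFT provides frequency interpolation.

DFT_7([x, 0, ...]) = [-3, -2.9254+2.1047i, 0.9695+2.2978i, -0.0441-0.8890i, -0.0441+0.8890i, 0.9695-2.2978i, -2.9254-2.1047i]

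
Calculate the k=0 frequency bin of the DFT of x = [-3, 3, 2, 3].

X[0] = Σ(n=0 to 3) x[n] · ω_4^0 = Σ x[n]
= (-3) + (3) + (2) + (3)

X[0] = 5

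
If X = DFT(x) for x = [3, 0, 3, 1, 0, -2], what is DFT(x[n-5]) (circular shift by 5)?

Time shift by 5: X_shifted[k] = ω_6^(5k) · X[k]
Shifted x = [0, 3, 1, 0, -2, 3]

DFT(x[n-5]) = [5, 3.5000-2.5981i, -2.5000+2.5981i, -7, -2.5000-2.5981i, 3.5000+2.5981i]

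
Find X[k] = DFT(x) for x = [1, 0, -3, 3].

X[k] = Σ(n=0 to 3) x[n] · ω_4^(nk)
where ω_4 = e^(-2πi/4)

Computing each X[k]:
X[0] = 1
X[1] = 4+3i
X[2] = -5
X[3] = 4-3i

X = [1, 4+3i, -5, 4-3i]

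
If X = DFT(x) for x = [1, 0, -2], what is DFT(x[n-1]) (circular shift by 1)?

Time shift by 1: X_shifted[k] = ω_3^(1k) · X[k]
Shifted x = [-2, 1, 0]

DFT(x[n-1]) = [-1, -2.5000-0.8660i, -2.5000+0.8660i]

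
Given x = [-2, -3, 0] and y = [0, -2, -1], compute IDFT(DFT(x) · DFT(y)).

(x ⊛ y)[n] = Σ(m=0 to 2) x[m] · y[(n-m) mod 3]

Computing each output sample:
(x ⊛ y)[0] = 3
(x ⊛ y)[1] = 4
(x ⊛ y)[2] = 8

x ⊛ y = [3, 4, 8]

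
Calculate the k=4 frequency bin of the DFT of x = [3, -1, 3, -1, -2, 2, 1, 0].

X[4] = Σ(n=0 to 7) x[n] · ω_8^(4n) where ω_8 = e^(-2πi/8)
= (3)·ω_8^0 + (-1)·ω_8^4 + (3)·ω_8^8 + (-1)·ω_8^12 + (-2)·ω_8^16 + (2)·ω_8^20 + (1)·ω_8^24 + (0)·ω_8^28

X[4] = 5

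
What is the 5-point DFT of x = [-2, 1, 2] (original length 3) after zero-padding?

Original 3-point DFT: [1, -3.5000+0.8660i, -3.5000-0.8660i]
Zero-padded 5-point DFT provides frequency interpolation.

DFT_5([x, 0, ...]) = [1, -3.3090-2.1266i, -2.1910+1.3143i, -2.1910-1.3143i, -3.3090+2.1266i]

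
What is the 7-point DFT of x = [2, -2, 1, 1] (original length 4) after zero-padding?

Original 4-point DFT: [2, 1+3i, 4, 1-3i]
Zero-padded 7-point DFT provides frequency interpolation.

DFT_7([x, 0, ...]) = [2, -0.3705+0.1549i, 2.1676+3.1656i, 4.2029+0.6747i, 4.2029-0.6747i, 2.1676-3.1656i, -0.3705-0.1549i]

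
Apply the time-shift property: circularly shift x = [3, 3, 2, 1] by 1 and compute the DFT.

Time shift by 1: X_shifted[k] = ω_4^(1k) · X[k]
Shifted x = [1, 3, 3, 2]

DFT(x[n-1]) = [9, -2-1i, -1, -2+1i]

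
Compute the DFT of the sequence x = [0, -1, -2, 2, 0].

X[k] = Σ(n=0 to 4) x[n] · ω_5^(nk)
where ω_5 = e^(-2πi/5)

Computing each X[k]:
X[0] = -1
X[1] = -0.3090+3.3022i
X[2] = 0.8090-3.2164i
X[3] = 0.8090+3.2164i
X[4] = -0.3090-3.3022i

X = [-1, -0.3090+3.3022i, 0.8090-3.2164i, 0.8090+3.2164i, -0.3090-3.3022i]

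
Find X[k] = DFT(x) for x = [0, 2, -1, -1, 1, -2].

X[k] = Σ(n=0 to 5) x[n] · ω_6^(nk)
where ω_6 = e^(-2πi/6)

Computing each X[k]:
X[0] = -1
X[1] = 1.0000-1.7321i
X[2] = -1.0000-5.1962i
X[3] = 1
X[4] = -1.0000+5.1962i
X[5] = 1.0000+1.7321i

X = [-1, 1.0000-1.7321i, -1.0000-5.1962i, 1, -1.0000+5.1962i, 1.0000+1.7321i]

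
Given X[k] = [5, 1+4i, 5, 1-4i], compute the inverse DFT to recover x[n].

x[n] = (1/4) Σ(k=0 to 3) X[k] · e^(2πikn/4)

Computing each x[n]:
x[0] = 3
x[1] = -2
x[2] = 2
x[3] = 2

x = [3, -2, 2, 2]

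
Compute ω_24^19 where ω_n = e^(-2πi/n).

ω_24^19 = e^(-2πi·19/24)
= cos(-2π·19/24) + i·sin(-2π·19/24)
= cos(-38π/24) + i·sin(-38π/24)

ω_24^19 = cos(-38π/24) + i·sin(-38π/24) = 0.2588+0.9659i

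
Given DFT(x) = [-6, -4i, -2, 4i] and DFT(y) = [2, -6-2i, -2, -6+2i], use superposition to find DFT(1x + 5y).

By linearity: DFT(1x + 5y) = 1·DFT(x) + 5·DFT(y)
= 1·[-6, -4i, -2, 4i] + 5·[2, -6-2i, -2, -6+2i]

Computing element-wise:
Z[0] = 1·(-6) + 5·(2) = 4
Z[1] = 1·(-4i) + 5·(-6-2i) = -30-14i
Z[2] = 1·(-2) + 5·(-2) = -12
Z[3] = 1·(4i) + 5·(-6+2i) = -30+14i

DFT(1x + 5y) = 1·X + 5·Y = [4, -30-14i, -12, -30+14i]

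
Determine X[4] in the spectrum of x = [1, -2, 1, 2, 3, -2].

X[4] = Σ(n=0 to 5) x[n] · ω_6^(4n) where ω_6 = e^(-2πi/6)
= (1)·ω_6^0 + (-2)·ω_6^4 + (1)·ω_6^8 + (2)·ω_6^12 + (3)·ω_6^16 + (-2)·ω_6^20

X[4] = 3.0000+1.7321i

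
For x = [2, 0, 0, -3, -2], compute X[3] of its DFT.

X[3] = Σ(n=0 to 4) x[n] · ω_5^(3n) where ω_5 = e^(-2πi/5)
= (2)·ω_5^0 + (0)·ω_5^3 + (0)·ω_5^6 + (-3)·ω_5^9 + (-2)·ω_5^12

X[3] = 2.6910-1.6776i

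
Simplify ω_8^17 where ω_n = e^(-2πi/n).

Since ω_8^8 = 1, powers reduce modulo 8.
17 mod 8 = 1
So ω_8^17 = ω_8^1 = e^(-2πi·1/8)

ω_8^17 = ω_8^1 = 0.7071-0.7071i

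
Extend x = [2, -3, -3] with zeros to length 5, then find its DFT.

Original 3-point DFT: [-4, 5, 5]
Zero-padded 5-point DFT provides frequency interpolation.

DFT_5([x, 0, ...]) = [-4, 3.5000+4.6165i, 3.5000-1.0898i, 3.5000+1.0898i, 3.5000-4.6165i]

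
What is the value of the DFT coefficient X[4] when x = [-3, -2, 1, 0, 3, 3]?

X[4] = Σ(n=0 to 5) x[n] · ω_6^(4n) where ω_6 = e^(-2πi/6)
= (-3)·ω_6^0 + (-2)·ω_6^4 + (1)·ω_6^8 + (0)·ω_6^12 + (3)·ω_6^16 + (3)·ω_6^20

X[4] = -5.5000-2.5981i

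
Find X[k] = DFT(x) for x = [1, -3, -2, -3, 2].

X[k] = Σ(n=0 to 4) x[n] · ω_5^(nk)
where ω_5 = e^(-2πi/5)

Computing each X[k]:
X[0] = -5
X[1] = 4.7361+4.1675i
X[2] = 0.2639+3.8900i
X[3] = 0.2639-3.8900i
X[4] = 4.7361-4.1675i

X = [-5, 4.7361+4.1675i, 0.2639+3.8900i, 0.2639-3.8900i, 4.7361-4.1675i]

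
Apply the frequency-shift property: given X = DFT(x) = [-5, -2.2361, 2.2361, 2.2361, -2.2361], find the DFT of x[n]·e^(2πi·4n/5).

Modulation property: DFT(ω_5^(-4n)·x[n]) = X[(k-4) mod 5], so circularly shift X by 4 positions.

X[k-4] = [-2.2361, 2.2361, 2.2361, -2.2361, -5]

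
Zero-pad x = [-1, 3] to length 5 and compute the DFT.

Original 2-point DFT: [2, -4]
Zero-padded 5-point DFT provides frequency interpolation.

DFT_5([x, 0, ...]) = [2, -0.0729-2.8532i, -3.4271-1.7634i, -3.4271+1.7634i, -0.0729+2.8532i]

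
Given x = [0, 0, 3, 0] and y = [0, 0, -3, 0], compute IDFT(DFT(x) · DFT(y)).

(x ⊛ y)[n] = Σ(m=0 to 3) x[m] · y[(n-m) mod 4]

Computing each output sample:
(x ⊛ y)[0] = -9
(x ⊛ y)[1] = 0
(x ⊛ y)[2] = 0
(x ⊛ y)[3] = 0

x ⊛ y = [-9, 0, 0, 0]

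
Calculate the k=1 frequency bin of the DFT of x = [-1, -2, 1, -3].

X[1] = Σ(n=0 to 3) x[n] · ω_4^(1n) where ω_4 = e^(-2πi/4)
= (-1)·ω_4^0 + (-2)·ω_4^1 + (1)·ω_4^2 + (-3)·ω_4^3

X[1] = -2-1i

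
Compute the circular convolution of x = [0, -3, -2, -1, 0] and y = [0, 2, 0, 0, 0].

(x ⊛ y)[n] = Σ(m=0 to 4) x[m] · y[(n-m) mod 5]

Computing each output sample:
(x ⊛ y)[0] = 0
(x ⊛ y)[1] = 0
(x ⊛ y)[2] = -6
(x ⊛ y)[3] = -4
(x ⊛ y)[4] = -2

x ⊛ y = [0, 0, -6, -4, -2]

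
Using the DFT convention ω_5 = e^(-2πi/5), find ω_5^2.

ω_5^2 = e^(-2πi·2/5)
= cos(-2π·2/5) + i·sin(-2π·2/5)
= cos(-4π/5) + i·sin(-4π/5)

ω_5^2 = cos(-4π/5) + i·sin(-4π/5) = -0.8090-0.5878i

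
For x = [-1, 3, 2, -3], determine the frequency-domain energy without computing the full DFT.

Parseval: Σ|x[n]|² = (1/N)Σ|X[k]|², so Σ|X[k]|² = N·Σ|x[n]|² = 4·23.0000

Σ|X[k]|² = N·Σ|x[n]|² = 4·23.0000 = 92.0000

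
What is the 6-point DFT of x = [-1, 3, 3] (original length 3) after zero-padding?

Original 3-point DFT: [5, -4, -4]
Zero-padded 6-point DFT provides frequency interpolation.

DFT_6([x, 0, ...]) = [5, -1.0000-5.1962i, -4, -1, -4, -1.0000+5.1962i]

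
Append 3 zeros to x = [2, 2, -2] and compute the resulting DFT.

Original 3-point DFT: [2, 2.0000-3.4641i, 2.0000+3.4641i]
Zero-padded 6-point DFT provides frequency interpolation.

DFT_6([x, 0, ...]) = [2, 4, 2.0000-3.4641i, -2, 2.0000+3.4641i, 4]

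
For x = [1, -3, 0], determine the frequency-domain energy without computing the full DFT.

Parseval: Σ|x[n]|² = (1/N)Σ|X[k]|², so Σ|X[k]|² = N·Σ|x[n]|² = 3·10.0000

Σ|X[k]|² = N·Σ|x[n]|² = 3·10.0000 = 30.0000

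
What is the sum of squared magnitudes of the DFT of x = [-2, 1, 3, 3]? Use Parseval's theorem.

Parseval: Σ|x[n]|² = (1/N)Σ|X[k]|², so Σ|X[k]|² = N·Σ|x[n]|² = 4·23.0000

Σ|X[k]|² = N·Σ|x[n]|² = 4·23.0000 = 92.0000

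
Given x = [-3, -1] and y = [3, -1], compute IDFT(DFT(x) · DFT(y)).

(x ⊛ y)[n] = Σ(m=0 to 1) x[m] · y[(n-m) mod 2]

Computing each output sample:
(x ⊛ y)[0] = -8
(x ⊛ y)[1] = 0

x ⊛ y = [-8, 0]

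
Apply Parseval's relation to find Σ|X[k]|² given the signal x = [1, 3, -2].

Parseval: Σ|x[n]|² = (1/N)Σ|X[k]|², so Σ|X[k]|² = N·Σ|x[n]|² = 3·14.0000

Σ|X[k]|² = N·Σ|x[n]|² = 3·14.0000 = 42.0000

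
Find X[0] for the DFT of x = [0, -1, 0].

X[0] = Σ(n=0 to 2) x[n] · ω_3^0 = Σ x[n]
= (0) + (-1) + (0)

X[0] = -1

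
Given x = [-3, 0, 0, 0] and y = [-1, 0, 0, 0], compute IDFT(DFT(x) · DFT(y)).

(x ⊛ y)[n] = Σ(m=0 to 3) x[m] · y[(n-m) mod 4]

Computing each output sample:
(x ⊛ y)[0] = 3
(x ⊛ y)[1] = 0
(x ⊛ y)[2] = 0
(x ⊛ y)[3] = 0

x ⊛ y = [3, 0, 0, 0]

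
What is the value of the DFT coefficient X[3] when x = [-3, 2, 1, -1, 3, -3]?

X[3] = Σ(n=0 to 5) x[n] · ω_6^(3n) where ω_6 = e^(-2πi/6)
= (-3)·ω_6^0 + (2)·ω_6^3 + (1)·ω_6^6 + (-1)·ω_6^9 + (3)·ω_6^12 + (-3)·ω_6^15

X[3] = 3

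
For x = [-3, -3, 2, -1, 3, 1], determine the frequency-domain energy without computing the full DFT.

Parseval: Σ|x[n]|² = (1/N)Σ|X[k]|², so Σ|X[k]|² = N·Σ|x[n]|² = 6·33.0000

Σ|X[k]|² = N·Σ|x[n]|² = 6·33.0000 = 198.0000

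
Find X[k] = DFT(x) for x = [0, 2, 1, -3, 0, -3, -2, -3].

X[k] = Σ(n=0 to 7) x[n] · ω_8^(nk)
where ω_8 = e^(-2πi/8)

Computing each X[k]:
X[0] = -8
X[1] = 3.5355-6.5355i
X[2] = 1-5i
X[3] = -3.5355-0.5355i
X[4] = 6
X[5] = -3.5355+0.5355i
X[6] = 1+5i
X[7] = 3.5355+6.5355i

X = [-8, 3.5355-6.5355i, 1-5i, -3.5355-0.5355i, 6, -3.5355+0.5355i, 1+5i, 3.5355+6.5355i]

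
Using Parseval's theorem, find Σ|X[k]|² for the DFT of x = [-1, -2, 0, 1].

Parseval: Σ|x[n]|² = (1/N)Σ|X[k]|², so Σ|X[k]|² = N·Σ|x[n]|² = 4·6.0000

Σ|X[k]|² = N·Σ|x[n]|² = 4·6.0000 = 24.0000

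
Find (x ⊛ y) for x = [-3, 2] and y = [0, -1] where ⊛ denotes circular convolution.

(x ⊛ y)[n] = Σ(m=0 to 1) x[m] · y[(n-m) mod 2]

Computing each output sample:
(x ⊛ y)[0] = -2
(x ⊛ y)[1] = 3

x ⊛ y = [-2, 3]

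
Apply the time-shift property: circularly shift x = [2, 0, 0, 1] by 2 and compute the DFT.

Time shift by 2: X_shifted[k] = ω_4^(2k) · X[k]
Shifted x = [0, 1, 2, 0]

DFT(x[n-2]) = [3, -2-1i, 1, -2+1i]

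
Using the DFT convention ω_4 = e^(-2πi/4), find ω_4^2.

ω_4^2 = e^(-2πi·2/4)
= cos(-2π·2/4) + i·sin(-2π·2/4)
= cos(-4π/4) + i·sin(-4π/4)

ω_4^2 = cos(-4π/4) + i·sin(-4π/4) = -1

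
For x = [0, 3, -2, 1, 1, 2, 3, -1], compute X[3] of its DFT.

X[3] = Σ(n=0 to 7) x[n] · ω_8^(3n) where ω_8 = e^(-2πi/8)
= (0)·ω_8^0 + (3)·ω_8^3 + (-2)·ω_8^6 + (1)·ω_8^9 + (1)·ω_8^12 + (2)·ω_8^15 + (3)·ω_8^18 + (-1)·ω_8^21

X[3] = -0.2929-7.1213i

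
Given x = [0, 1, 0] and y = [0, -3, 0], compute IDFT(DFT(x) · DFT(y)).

(x ⊛ y)[n] = Σ(m=0 to 2) x[m] · y[(n-m) mod 3]

Computing each output sample:
(x ⊛ y)[0] = 0
(x ⊛ y)[1] = 0
(x ⊛ y)[2] = -3

x ⊛ y = [0, 0, -3]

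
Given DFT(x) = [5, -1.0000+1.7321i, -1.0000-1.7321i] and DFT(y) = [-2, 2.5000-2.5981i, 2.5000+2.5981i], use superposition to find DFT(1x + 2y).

By linearity: DFT(1x + 2y) = 1·DFT(x) + 2·DFT(y)
= 1·[5, -1.0000+1.7321i, -1.0000-1.7321i] + 2·[-2, 2.5000-2.5981i, 2.5000+2.5981i]

Computing element-wise:
Z[0] = 1·(5) + 2·(-2) = 1
Z[1] = 1·(-1.0000+1.7321i) + 2·(2.5000-2.5981i) = 4.0000-3.4641i
Z[2] = 1·(-1.0000-1.7321i) + 2·(2.5000+2.5981i) = 4.0000+3.4641i

DFT(1x + 2y) = 1·X + 2·Y = [1, 4.0000-3.4641i, 4.0000+3.4641i]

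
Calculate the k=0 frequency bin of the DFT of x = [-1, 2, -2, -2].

X[0] = Σ(n=0 to 3) x[n] · ω_4^0 = Σ x[n]
= (-1) + (2) + (-2) + (-2)

X[0] = -3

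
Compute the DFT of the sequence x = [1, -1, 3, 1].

X[k] = Σ(n=0 to 3) x[n] · ω_4^(nk)
where ω_4 = e^(-2πi/4)

Computing each X[k]:
X[0] = 4
X[1] = -2+2i
X[2] = 4
X[3] = -2-2i

X = [4, -2+2i, 4, -2-2i]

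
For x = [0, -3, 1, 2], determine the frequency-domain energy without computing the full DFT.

Parseval: Σ|x[n]|² = (1/N)Σ|X[k]|², so Σ|X[k]|² = N·Σ|x[n]|² = 4·14.0000

Σ|X[k]|² = N·Σ|x[n]|² = 4·14.0000 = 56.0000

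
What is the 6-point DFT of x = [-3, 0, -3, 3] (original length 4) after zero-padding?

Original 4-point DFT: [-3, 3i, -9, -3i]
Zero-padded 6-point DFT provides frequency interpolation.

DFT_6([x, 0, ...]) = [-3, -4.5000+2.5981i, 1.5000-2.5981i, -9, 1.5000+2.5981i, -4.5000-2.5981i]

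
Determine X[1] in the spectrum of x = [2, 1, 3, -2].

X[1] = Σ(n=0 to 3) x[n] · ω_4^(1n) where ω_4 = e^(-2πi/4)
= (2)·ω_4^0 + (1)·ω_4^1 + (3)·ω_4^2 + (-2)·ω_4^3

X[1] = -1-3i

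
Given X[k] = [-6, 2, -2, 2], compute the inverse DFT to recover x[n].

x[n] = (1/4) Σ(k=0 to 3) X[k] · e^(2πikn/4)

Computing each x[n]:
x[0] = -1
x[1] = -1
x[2] = -3
x[3] = -1

x = [-1, -1, -3, -1]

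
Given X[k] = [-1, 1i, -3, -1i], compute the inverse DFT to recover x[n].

x[n] = (1/4) Σ(k=0 to 3) X[k] · e^(2πikn/4)

Computing each x[n]:
x[0] = -1
x[1] = 0
x[2] = -1
x[3] = 1

x = [-1, 0, -1, 1]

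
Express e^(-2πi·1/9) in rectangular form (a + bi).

ω_9^1 = e^(-2πi·1/9)
= cos(-2π·1/9) + i·sin(-2π·1/9)
= cos(-2π/9) + i·sin(-2π/9)

ω_9^1 = cos(-2π/9) + i·sin(-2π/9) = 0.7660-0.6428i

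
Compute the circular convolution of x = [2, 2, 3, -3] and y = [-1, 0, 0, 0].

(x ⊛ y)[n] = Σ(m=0 to 3) x[m] · y[(n-m) mod 4]

Computing each output sample:
(x ⊛ y)[0] = -2
(x ⊛ y)[1] = -2
(x ⊛ y)[2] = -3
(x ⊛ y)[3] = 3

x ⊛ y = [-2, -2, -3, 3]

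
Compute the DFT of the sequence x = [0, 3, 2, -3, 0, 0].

X[k] = Σ(n=0 to 5) x[n] · ω_6^(nk)
where ω_6 = e^(-2πi/6)

Computing each X[k]:
X[0] = 2
X[1] = 3.5000-4.3301i
X[2] = -5.5000-0.8660i
X[3] = 2
X[4] = -5.5000+0.8660i
X[5] = 3.5000+4.3301i

X = [2, 3.5000-4.3301i, -5.5000-0.8660i, 2, -5.5000+0.8660i, 3.5000+4.3301i]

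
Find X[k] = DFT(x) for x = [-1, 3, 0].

X[k] = Σ(n=0 to 2) x[n] · ω_3^(nk)
where ω_3 = e^(-2πi/3)

Computing each X[k]:
X[0] = 2
X[1] = -2.5000-2.5981i
X[2] = -2.5000+2.5981i

X = [2, -2.5000-2.5981i, -2.5000+2.5981i]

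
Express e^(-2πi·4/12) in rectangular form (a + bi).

ω_12^4 = e^(-2πi·4/12)
= cos(-2π·4/12) + i·sin(-2π·4/12)
= cos(-8π/12) + i·sin(-8π/12)

ω_12^4 = cos(-8π/12) + i·sin(-8π/12) = -0.5000-0.8660i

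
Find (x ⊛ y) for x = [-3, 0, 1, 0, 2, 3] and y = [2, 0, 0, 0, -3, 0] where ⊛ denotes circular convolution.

(x ⊛ y)[n] = Σ(m=0 to 5) x[m] · y[(n-m) mod 6]

Computing each output sample:
(x ⊛ y)[0] = -9
(x ⊛ y)[1] = 0
(x ⊛ y)[2] = -4
(x ⊛ y)[3] = -9
(x ⊛ y)[4] = 13
(x ⊛ y)[5] = 6

x ⊛ y = [-9, 0, -4, -9, 13, 6]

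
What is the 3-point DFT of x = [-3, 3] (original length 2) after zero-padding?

Original 2-point DFT: [0, -6]
Zero-padded 3-point DFT provides frequency interpolation.

DFT_3([x, 0, ...]) = [0, -4.5000-2.5981i, -4.5000+2.5981i]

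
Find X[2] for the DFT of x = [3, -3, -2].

X[2] = Σ(n=0 to 2) x[n] · ω_3^(2n) where ω_3 = e^(-2πi/3)
= (3)·ω_3^0 + (-3)·ω_3^2 + (-2)·ω_3^4

X[2] = 5.5000-0.8660i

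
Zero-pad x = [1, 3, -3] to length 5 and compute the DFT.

Original 3-point DFT: [1, 1.0000-5.1962i, 1.0000+5.1962i]
Zero-padded 5-point DFT provides frequency interpolation.

DFT_5([x, 0, ...]) = [1, 4.3541-1.0898i, -2.3541-4.6165i, -2.3541+4.6165i, 4.3541+1.0898i]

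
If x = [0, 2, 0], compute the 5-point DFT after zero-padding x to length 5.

Original 3-point DFT: [2, -1.0000-1.7321i, -1.0000+1.7321i]
Zero-padded 5-point DFT provides frequency interpolation.

DFT_5([x, 0, ...]) = [2, 0.6180-1.9021i, -1.6180-1.1756i, -1.6180+1.1756i, 0.6180+1.9021i]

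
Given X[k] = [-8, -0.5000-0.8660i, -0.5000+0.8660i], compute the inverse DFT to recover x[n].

x[n] = (1/3) Σ(k=0 to 2) X[k] · e^(2πikn/3)

Computing each x[n]:
x[0] = -3
x[1] = -2
x[2] = -3

x = [-3, -2, -3]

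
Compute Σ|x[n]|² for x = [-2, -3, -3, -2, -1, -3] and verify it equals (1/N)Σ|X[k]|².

Time domain:
Σ|x[n]|² = |-2|² + |-3|² + |-3|² + |-2|² + |-1|² + |-3|² = 36.0000

Frequency domain:
(1/6)Σ|X[k]|² = (1/6)(|-14|² + |-1.0000+1.7321i|² + |1.0000-1.7321i|² + |2|² + |1.0000+1.7321i|² + |-1.0000-1.7321i|²) = (1/6)·216.0000 = 36.0000

Both sides agree, confirming Parseval's theorem.

Σ|x[n]|² = (1/N)Σ|X[k]|² = 36.0000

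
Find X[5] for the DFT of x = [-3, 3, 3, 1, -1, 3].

X[5] = Σ(n=0 to 5) x[n] · ω_6^(5n) where ω_6 = e^(-2πi/6)
= (-3)·ω_6^0 + (3)·ω_6^5 + (3)·ω_6^10 + (1)·ω_6^15 + (-1)·ω_6^20 + (3)·ω_6^25

X[5] = -2.0000+3.4641i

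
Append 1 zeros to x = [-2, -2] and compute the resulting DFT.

Original 2-point DFT: [-4, 0]
Zero-padded 3-point DFT provides frequency interpolation.

DFT_3([x, 0, ...]) = [-4, -1.0000+1.7321i, -1.0000-1.7321i]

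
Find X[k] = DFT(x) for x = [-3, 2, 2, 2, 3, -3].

X[k] = Σ(n=0 to 5) x[n] · ω_6^(nk)
where ω_6 = e^(-2πi/6)

Computing each X[k]:
X[0] = 3
X[1] = -8.0000-3.4641i
X[2] = -3.0000-5.1962i
X[3] = 1
X[4] = -3.0000+5.1962i
X[5] = -8.0000+3.4641i

X = [3, -8.0000-3.4641i, -3.0000-5.1962i, 1, -3.0000+5.1962i, -8.0000+3.4641i]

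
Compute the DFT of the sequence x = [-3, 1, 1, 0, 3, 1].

X[k] = Σ(n=0 to 5) x[n] · ω_6^(nk)
where ω_6 = e^(-2πi/6)

Computing each X[k]:
X[0] = 3
X[1] = -4.0000+1.7321i
X[2] = -6.0000-1.7321i
X[3] = -1
X[4] = -6.0000+1.7321i
X[5] = -4.0000-1.7321i

X = [3, -4.0000+1.7321i, -6.0000-1.7321i, -1, -6.0000+1.7321i, -4.0000-1.7321i]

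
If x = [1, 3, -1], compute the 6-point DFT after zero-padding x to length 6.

Original 3-point DFT: [3, -3.4641i, 3.4641i]
Zero-padded 6-point DFT provides frequency interpolation.

DFT_6([x, 0, ...]) = [3, 3.0000-1.7321i, -3.4641i, -3, 3.4641i, 3.0000+1.7321i]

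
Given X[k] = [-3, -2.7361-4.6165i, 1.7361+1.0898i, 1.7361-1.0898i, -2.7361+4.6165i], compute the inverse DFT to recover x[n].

x[n] = (1/5) Σ(k=0 to 4) X[k] · e^(2πikn/5)

Computing each x[n]:
x[0] = -1
x[1] = 0
x[2] = 2
x[3] = -1
x[4] = -3

x = [-1, 0, 2, -1, -3]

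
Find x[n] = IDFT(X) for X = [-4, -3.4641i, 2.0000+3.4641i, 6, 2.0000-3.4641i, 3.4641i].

x[n] = (1/6) Σ(k=0 to 5) X[k] · e^(2πikn/6)

Computing each x[n]:
x[0] = 1
x[1] = -2
x[2] = 2
x[3] = -1
x[4] = -2
x[5] = -2

x = [1, -2, 2, -1, -2, -2]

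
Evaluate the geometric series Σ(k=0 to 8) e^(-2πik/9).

Sum of all nth roots of unity equals 0 for n > 1 (geometric series with r ≠ 1).

0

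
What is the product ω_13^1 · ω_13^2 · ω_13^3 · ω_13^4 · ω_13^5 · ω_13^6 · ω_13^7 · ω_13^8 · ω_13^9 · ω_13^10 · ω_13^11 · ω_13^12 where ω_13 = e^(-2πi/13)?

The primitive 13th roots of unity are ω_13^k for k coprime to 13: k ∈ {1, 2, 3, 4, 5, 6, 7, 8, 9, 10, 11, 12}
Their product equals the constant term of the cyclotomic polynomial Φ_13(x) up to sign.
For n ≥ 3, the product of all primitive nth roots of unity is 1. (For n=1 it is 1; for n=2 it is -1.)

1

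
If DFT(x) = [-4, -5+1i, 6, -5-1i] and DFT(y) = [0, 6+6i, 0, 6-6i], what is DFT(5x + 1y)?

By linearity: DFT(5x + 1y) = 5·DFT(x) + 1·DFT(y)
= 5·[-4, -5+1i, 6, -5-1i] + 1·[0, 6+6i, 0, 6-6i]

Computing element-wise:
Z[0] = 5·(-4) + 1·(0) = -20
Z[1] = 5·(-5+1i) + 1·(6+6i) = -19+11i
Z[2] = 5·(6) + 1·(0) = 30
Z[3] = 5·(-5-1i) + 1·(6-6i) = -19-11i

DFT(5x + 1y) = 5·X + 1·Y = [-20, -19+11i, 30, -19-11i]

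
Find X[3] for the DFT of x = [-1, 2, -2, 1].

X[3] = Σ(n=0 to 3) x[n] · ω_4^(3n) where ω_4 = e^(-2πi/4)
= (-1)·ω_4^0 + (2)·ω_4^3 + (-2)·ω_4^6 + (1)·ω_4^9

X[3] = 1+1i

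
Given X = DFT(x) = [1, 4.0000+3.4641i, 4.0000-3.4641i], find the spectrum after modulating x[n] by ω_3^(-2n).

Modulation property: DFT(ω_3^(-2n)·x[n]) = X[(k-2) mod 3], so circularly shift X by 2 positions.

X[k-2] = [4.0000+3.4641i, 4.0000-3.4641i, 1]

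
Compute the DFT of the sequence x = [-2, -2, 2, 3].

X[k] = Σ(n=0 to 3) x[n] · ω_4^(nk)
where ω_4 = e^(-2πi/4)

Computing each X[k]:
X[0] = 1
X[1] = -4+5i
X[2] = -1
X[3] = -4-5i

X = [1, -4+5i, -1, -4-5i]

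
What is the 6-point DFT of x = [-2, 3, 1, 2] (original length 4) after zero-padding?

Original 4-point DFT: [4, -3-1i, -6, -3+1i]
Zero-padded 6-point DFT provides frequency interpolation.

DFT_6([x, 0, ...]) = [4, -3.0000-3.4641i, -2.0000-1.7321i, -6, -2.0000+1.7321i, -3.0000+3.4641i]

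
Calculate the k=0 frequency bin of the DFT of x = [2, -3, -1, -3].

X[0] = Σ(n=0 to 3) x[n] · ω_4^0 = Σ x[n]
= (2) + (-3) + (-1) + (-3)

X[0] = -5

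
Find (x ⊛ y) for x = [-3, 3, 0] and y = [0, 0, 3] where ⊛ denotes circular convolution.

(x ⊛ y)[n] = Σ(m=0 to 2) x[m] · y[(n-m) mod 3]

Computing each output sample:
(x ⊛ y)[0] = 9
(x ⊛ y)[1] = 0
(x ⊛ y)[2] = -9

x ⊛ y = [9, 0, -9]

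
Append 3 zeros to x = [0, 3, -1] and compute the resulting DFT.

Original 3-point DFT: [2, -1.0000-3.4641i, -1.0000+3.4641i]
Zero-padded 6-point DFT provides frequency interpolation.

DFT_6([x, 0, ...]) = [2, 2.0000-1.7321i, -1.0000-3.4641i, -4, -1.0000+3.4641i, 2.0000+1.7321i]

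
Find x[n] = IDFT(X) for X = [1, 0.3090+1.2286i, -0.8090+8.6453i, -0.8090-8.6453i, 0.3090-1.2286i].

x[n] = (1/5) Σ(k=0 to 4) X[k] · e^(2πikn/5)

Computing each x[n]:
x[0] = 0
x[1] = -2
x[2] = 3
x[3] = -3
x[4] = 3

x = [0, -2, 3, -3, 3]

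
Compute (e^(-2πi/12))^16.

Since ω_12^12 = 1, powers reduce modulo 12.
16 mod 12 = 4
So ω_12^16 = ω_12^4 = e^(-2πi·4/12)

ω_12^16 = ω_12^4 = -0.5000-0.8660i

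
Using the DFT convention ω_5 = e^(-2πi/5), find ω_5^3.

ω_5^3 = e^(-2πi·3/5)
= cos(-2π·3/5) + i·sin(-2π·3/5)
= cos(-6π/5) + i·sin(-6π/5)

ω_5^3 = cos(-6π/5) + i·sin(-6π/5) = -0.8090+0.5878i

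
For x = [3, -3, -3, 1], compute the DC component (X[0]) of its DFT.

X[0] = Σ(n=0 to 3) x[n] · ω_4^0 = Σ x[n]
= (3) + (-3) + (-3) + (1)

X[0] = -2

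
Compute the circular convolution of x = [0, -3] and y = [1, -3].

(x ⊛ y)[n] = Σ(m=0 to 1) x[m] · y[(n-m) mod 2]

Computing each output sample:
(x ⊛ y)[0] = 9
(x ⊛ y)[1] = -3

x ⊛ y = [9, -3]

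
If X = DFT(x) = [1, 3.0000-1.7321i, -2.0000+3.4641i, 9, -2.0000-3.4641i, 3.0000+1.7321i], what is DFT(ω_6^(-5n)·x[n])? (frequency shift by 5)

Modulation property: DFT(ω_6^(-5n)·x[n]) = X[(k-5) mod 6], so circularly shift X by 5 positions.

X[k-5] = [3.0000-1.7321i, -2.0000+3.4641i, 9, -2.0000-3.4641i, 3.0000+1.7321i, 1]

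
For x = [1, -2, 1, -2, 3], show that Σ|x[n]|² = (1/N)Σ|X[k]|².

Time domain:
Σ|x[n]|² = |1|² + |-2|² + |1|² + |-2|² + |3|² = 19.0000

Frequency domain:
(1/5)Σ|X[k]|² = (1/5)(|1|² + |2.1180+2.9919i|² + |-0.1180+5.7921i|² + |-0.1180-5.7921i|² + |2.1180-2.9919i|²) = (1/5)·95.0000 = 19.0000

Both sides agree, confirming Parseval's theorem.

Σ|x[n]|² = (1/N)Σ|X[k]|² = 19.0000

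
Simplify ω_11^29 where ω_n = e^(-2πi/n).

Since ω_11^11 = 1, powers reduce modulo 11.
29 mod 11 = 7
So ω_11^29 = ω_11^7 = e^(-2πi·7/11)

ω_11^29 = ω_11^7 = -0.6549+0.7557i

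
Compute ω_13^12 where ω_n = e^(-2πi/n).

ω_13^12 = e^(-2πi·12/13)
= cos(-2π·12/13) + i·sin(-2π·12/13)
= cos(-24π/13) + i·sin(-24π/13)

ω_13^12 = cos(-24π/13) + i·sin(-24π/13) = 0.8855+0.4647i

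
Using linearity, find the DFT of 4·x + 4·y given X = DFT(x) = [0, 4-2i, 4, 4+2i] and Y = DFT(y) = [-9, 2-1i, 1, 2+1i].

By linearity: DFT(4x + 4y) = 4·DFT(x) + 4·DFT(y)
= 4·[0, 4-2i, 4, 4+2i] + 4·[-9, 2-1i, 1, 2+1i]

Computing element-wise:
Z[0] = 4·(0) + 4·(-9) = -36
Z[1] = 4·(4-2i) + 4·(2-1i) = 24-12i
Z[2] = 4·(4) + 4·(1) = 20
Z[3] = 4·(4+2i) + 4·(2+1i) = 24+12i

DFT(4x + 4y) = 4·X + 4·Y = [-36, 24-12i, 20, 24+12i]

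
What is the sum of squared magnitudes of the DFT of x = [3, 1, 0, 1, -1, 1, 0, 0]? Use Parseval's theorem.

Parseval: Σ|x[n]|² = (1/N)Σ|X[k]|², so Σ|X[k]|² = N·Σ|x[n]|² = 8·13.0000

Σ|X[k]|² = N·Σ|x[n]|² = 8·13.0000 = 104.0000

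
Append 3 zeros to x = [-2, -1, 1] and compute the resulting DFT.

Original 3-point DFT: [-2, -2.0000+1.7321i, -2.0000-1.7321i]
Zero-padded 6-point DFT provides frequency interpolation.

DFT_6([x, 0, ...]) = [-2, -3, -2.0000+1.7321i, 0, -2.0000-1.7321i, -3]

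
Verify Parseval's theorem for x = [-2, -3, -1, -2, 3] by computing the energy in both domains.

Time domain:
Σ|x[n]|² = |-2|² + |-3|² + |-1|² + |-2|² + |3|² = 27.0000

Frequency domain:
(1/5)Σ|X[k]|² = (1/5)(|-5|² + |0.4271+5.1186i|² + |-2.9271+4.4778i|² + |-2.9271-4.4778i|² + |0.4271-5.1186i|²) = (1/5)·135.0000 = 27.0000

Both sides agree, confirming Parseval's theorem.

Σ|x[n]|² = (1/N)Σ|X[k]|² = 27.0000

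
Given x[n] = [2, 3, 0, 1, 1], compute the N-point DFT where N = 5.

X[k] = Σ(n=0 to 4) x[n] · ω_5^(nk)
where ω_5 = e^(-2πi/5)

Computing each X[k]:
X[0] = 7
X[1] = 2.4271-1.3143i
X[2] = -0.9271-2.1266i
X[3] = -0.9271+2.1266i
X[4] = 2.4271+1.3143i

X = [7, 2.4271-1.3143i, -0.9271-2.1266i, -0.9271+2.1266i, 2.4271+1.3143i]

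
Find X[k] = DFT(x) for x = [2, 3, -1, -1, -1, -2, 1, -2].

X[k] = Σ(n=0 to 7) x[n] · ω_8^(nk)
where ω_8 = e^(-2πi/8)

Computing each X[k]:
X[0] = -1
X[1] = 5.8284-2.2426i
X[2] = 1-4i
X[3] = 0.1716-6.2426i
X[4] = 3
X[5] = 0.1716+6.2426i
X[6] = 1+4i
X[7] = 5.8284+2.2426i

X = [-1, 5.8284-2.2426i, 1-4i, 0.1716-6.2426i, 3, 0.1716+6.2426i, 1+4i, 5.8284+2.2426i]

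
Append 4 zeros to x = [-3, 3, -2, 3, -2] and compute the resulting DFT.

Original 5-point DFT: [-1, -3.5000-1.8164i, -3.5000-7.6942i, -3.5000+7.6942i, -3.5000+1.8164i]
Zero-padded 9-point DFT provides frequency interpolation.

DFT_9([x, 0, ...]) = [-1, -0.6698-1.8728i, -3.6318-0.9579i, 0.5000-2.5981i, -9.1985-6.8793i, -9.1985+6.8793i, 0.5000+2.5981i, -3.6318+0.9579i, -0.6698+1.8728i]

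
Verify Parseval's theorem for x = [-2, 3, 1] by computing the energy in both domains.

Time domain:
Σ|x[n]|² = |-2|² + |3|² + |1|² = 14.0000

Frequency domain:
(1/3)Σ|X[k]|² = (1/3)(|2|² + |-4.0000-1.7321i|² + |-4.0000+1.7321i|²) = (1/3)·42.0000 = 14.0000

Both sides agree, confirming Parseval's theorem.

Σ|x[n]|² = (1/N)Σ|X[k]|² = 14.0000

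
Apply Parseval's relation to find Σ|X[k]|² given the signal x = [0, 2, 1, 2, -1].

Parseval: Σ|x[n]|² = (1/N)Σ|X[k]|², so Σ|X[k]|² = N·Σ|x[n]|² = 5·10.0000

Σ|X[k]|² = N·Σ|x[n]|² = 5·10.0000 = 50.0000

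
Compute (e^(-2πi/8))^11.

Since ω_8^8 = 1, powers reduce modulo 8.
11 mod 8 = 3
So ω_8^11 = ω_8^3 = e^(-2πi·3/8)

ω_8^11 = ω_8^3 = -0.7071-0.7071i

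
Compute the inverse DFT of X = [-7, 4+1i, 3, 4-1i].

x[n] = (1/4) Σ(k=0 to 3) X[k] · e^(2πikn/4)

Computing each x[n]:
x[0] = 1
x[1] = -3
x[2] = -3
x[3] = -2

x = [1, -3, -3, -2]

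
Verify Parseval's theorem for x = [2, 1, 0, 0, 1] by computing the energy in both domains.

Time domain:
Σ|x[n]|² = |2|² + |1|² + |0|² + |0|² + |1|² = 6.0000

Frequency domain:
(1/5)Σ|X[k]|² = (1/5)(|4|² + |2.6180|² + |0.3820|² + |0.3820|² + |2.6180|²) = (1/5)·30.0000 = 6.0000

Both sides agree, confirming Parseval's theorem.

Σ|x[n]|² = (1/N)Σ|X[k]|² = 6.0000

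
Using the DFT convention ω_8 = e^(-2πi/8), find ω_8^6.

ω_8^6 = e^(-2πi·6/8)
= cos(-2π·6/8) + i·sin(-2π·6/8)
= cos(-12π/8) + i·sin(-12π/8)

ω_8^6 = cos(-12π/8) + i·sin(-12π/8) = 1i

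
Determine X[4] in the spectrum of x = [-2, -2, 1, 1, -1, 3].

X[4] = Σ(n=0 to 5) x[n] · ω_6^(4n) where ω_6 = e^(-2πi/6)
= (-2)·ω_6^0 + (-2)·ω_6^4 + (1)·ω_6^8 + (1)·ω_6^12 + (-1)·ω_6^16 + (3)·ω_6^20

X[4] = -1.5000-6.0622i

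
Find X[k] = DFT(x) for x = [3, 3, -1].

X[k] = Σ(n=0 to 2) x[n] · ω_3^(nk)
where ω_3 = e^(-2πi/3)

Computing each X[k]:
X[0] = 5
X[1] = 2.0000-3.4641i
X[2] = 2.0000+3.4641i

X = [5, 2.0000-3.4641i, 2.0000+3.4641i]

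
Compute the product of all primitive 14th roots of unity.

The primitive 14th roots of unity are ω_14^k for k coprime to 14: k ∈ {1, 3, 5, 9, 11, 13}
Their product equals the constant term of the cyclotomic polynomial Φ_14(x) up to sign.
For n ≥ 3, the product of all primitive nth roots of unity is 1. (For n=1 it is 1; for n=2 it is -1.)

1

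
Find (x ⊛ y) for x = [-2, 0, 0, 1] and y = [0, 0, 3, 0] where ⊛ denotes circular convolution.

(x ⊛ y)[n] = Σ(m=0 to 3) x[m] · y[(n-m) mod 4]

Computing each output sample:
(x ⊛ y)[0] = 0
(x ⊛ y)[1] = 3
(x ⊛ y)[2] = -6
(x ⊛ y)[3] = 0

x ⊛ y = [0, 3, -6, 0]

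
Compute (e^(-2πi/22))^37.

Since ω_22^22 = 1, powers reduce modulo 22.
37 mod 22 = 15
So ω_22^37 = ω_22^15 = e^(-2πi·15/22)

ω_22^37 = ω_22^15 = -0.4154+0.9096i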